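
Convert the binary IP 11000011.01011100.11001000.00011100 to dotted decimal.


11000011 = 195
01011100 = 92
11001000 = 200
00011100 = 28
IP: 195.92.200.28


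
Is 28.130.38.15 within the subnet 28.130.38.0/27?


Subnet network: 28.130.38.0
Test IP AND mask: 28.130.38.0
Yes, 28.130.38.15 is in 28.130.38.0/27


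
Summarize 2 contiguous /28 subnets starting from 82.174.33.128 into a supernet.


Original prefix: /28
Number of subnets: 2 = 2^1
New prefix = 28 - 1 = 27
Supernet: 82.174.33.128/27


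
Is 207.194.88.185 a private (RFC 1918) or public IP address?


RFC 1918 private ranges:
  10.0.0.0/8 (10.0.0.0 - 10.255.255.255)
  172.16.0.0/12 (172.16.0.0 - 172.31.255.255)
  192.168.0.0/16 (192.168.0.0 - 192.168.255.255)
Public (not in any RFC 1918 range)


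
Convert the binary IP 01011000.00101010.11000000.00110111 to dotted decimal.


01011000 = 88
00101010 = 42
11000000 = 192
00110111 = 55
IP: 88.42.192.55


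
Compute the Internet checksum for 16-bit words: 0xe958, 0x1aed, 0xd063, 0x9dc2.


Sum all words (with carry folding):
+ 0xe958 = 0xe958
+ 0x1aed = 0x0446
+ 0xd063 = 0xd4a9
+ 0x9dc2 = 0x726c
One's complement: ~0x726c
Checksum = 0x8d93


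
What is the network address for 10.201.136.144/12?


IP:   00001010.11001001.10001000.10010000
Mask: 11111111.11110000.00000000.00000000
AND operation:
Net:  00001010.11000000.00000000.00000000
Network: 10.192.0.0/12


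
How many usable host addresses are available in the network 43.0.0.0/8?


Host bits = 32 - 8 = 24
Total addresses = 2^24 = 16777216
Usable = total - 2 (network and broadcast)
Usable hosts: 16777214


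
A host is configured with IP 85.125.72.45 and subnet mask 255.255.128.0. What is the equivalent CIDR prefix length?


Binary: 11111111.11111111.10000000.00000000
Count leading 1s
Prefix: /17


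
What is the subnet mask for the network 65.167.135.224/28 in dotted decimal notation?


/28 means 28 network bits, 4 host bits
Binary: 11111111111111111111111111110000
Mask: 255.255.255.240


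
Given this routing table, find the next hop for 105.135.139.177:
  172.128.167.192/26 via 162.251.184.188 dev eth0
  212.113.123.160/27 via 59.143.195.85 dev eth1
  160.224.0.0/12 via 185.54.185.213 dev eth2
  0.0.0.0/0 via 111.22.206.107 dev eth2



Longest prefix match for 105.135.139.177:
  /26 172.128.167.192: no
  /27 212.113.123.160: no
  /12 160.224.0.0: no
  /0 0.0.0.0: MATCH
Selected: next-hop 111.22.206.107 via eth2 (matched /0)


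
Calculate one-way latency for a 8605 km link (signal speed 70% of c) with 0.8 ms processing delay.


Speed = 0.7 * 3e5 km/s = 210000 km/s
Propagation delay = 8605 / 210000 = 0.041 s = 40.9762 ms
Processing delay = 0.8 ms
Total one-way latency = 41.7762 ms


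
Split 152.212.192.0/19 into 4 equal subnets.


New prefix = 19 + 2 = 21
Each subnet has 2048 addresses
  152.212.192.0/21
  152.212.200.0/21
  152.212.208.0/21
  152.212.216.0/21
Subnets: 152.212.192.0/21, 152.212.200.0/21, 152.212.208.0/21, 152.212.216.0/21


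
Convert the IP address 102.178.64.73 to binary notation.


102 = 01100110
178 = 10110010
64 = 01000000
73 = 01001001
Binary: 01100110.10110010.01000000.01001001


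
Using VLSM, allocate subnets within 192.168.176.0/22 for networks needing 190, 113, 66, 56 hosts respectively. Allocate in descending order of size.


190 hosts -> /24 (254 usable): 192.168.176.0/24
113 hosts -> /25 (126 usable): 192.168.177.0/25
66 hosts -> /25 (126 usable): 192.168.177.128/25
56 hosts -> /26 (62 usable): 192.168.178.0/26
Allocation: 192.168.176.0/24 (190 hosts, 254 usable); 192.168.177.0/25 (113 hosts, 126 usable); 192.168.177.128/25 (66 hosts, 126 usable); 192.168.178.0/26 (56 hosts, 62 usable)


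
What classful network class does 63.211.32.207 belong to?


First octet: 63
Binary: 00111111
0xxxxxxx -> Class A (1-126)
Class A, default mask 255.0.0.0 (/8)


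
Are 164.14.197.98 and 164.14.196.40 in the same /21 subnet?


Mask: 255.255.248.0
164.14.197.98 AND mask = 164.14.192.0
164.14.196.40 AND mask = 164.14.192.0
Yes, same subnet (164.14.192.0)


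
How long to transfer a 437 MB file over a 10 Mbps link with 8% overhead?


Effective throughput = 10 * (1 - 8/100) = 9.2 Mbps
File size in Mb = 437 * 8 = 3496 Mb
Time = 3496 / 9.2
Time = 380.0 seconds


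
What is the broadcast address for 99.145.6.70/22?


Network: 99.145.4.0/22
Host bits = 10
Set all host bits to 1:
Broadcast: 99.145.7.255


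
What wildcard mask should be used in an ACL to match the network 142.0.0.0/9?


Subnet mask: 255.128.0.0
Wildcard = 255.255.255.255 - subnet mask
255 - 255 = 0
255 - 128 = 127
255 - 0 = 255
255 - 0 = 255
Wildcard: 0.127.255.255


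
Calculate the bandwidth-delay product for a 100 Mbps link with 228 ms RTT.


BDP = bandwidth * RTT
= 100 Mbps * 228 ms
= 100 * 1e6 * 228 / 1000 bits
= 22800000 bits
= 2850000 bytes
= 2783.2031 KB
BDP = 22800000 bits (2850000 bytes)


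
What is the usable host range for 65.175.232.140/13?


Network: 65.168.0.0
Broadcast: 65.175.255.255
First usable = network + 1
Last usable = broadcast - 1
Range: 65.168.0.1 to 65.175.255.254


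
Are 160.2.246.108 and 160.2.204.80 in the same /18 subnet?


Mask: 255.255.192.0
160.2.246.108 AND mask = 160.2.192.0
160.2.204.80 AND mask = 160.2.192.0
Yes, same subnet (160.2.192.0)


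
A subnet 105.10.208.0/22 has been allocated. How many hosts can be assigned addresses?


Host bits = 32 - 22 = 10
Total addresses = 2^10 = 1024
Usable = total - 2 (network and broadcast)
Usable hosts: 1022


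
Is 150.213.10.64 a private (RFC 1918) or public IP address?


RFC 1918 private ranges:
  10.0.0.0/8 (10.0.0.0 - 10.255.255.255)
  172.16.0.0/12 (172.16.0.0 - 172.31.255.255)
  192.168.0.0/16 (192.168.0.0 - 192.168.255.255)
Public (not in any RFC 1918 range)


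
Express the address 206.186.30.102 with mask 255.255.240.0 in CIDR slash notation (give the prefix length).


Binary: 11111111.11111111.11110000.00000000
Count leading 1s
Prefix: /20


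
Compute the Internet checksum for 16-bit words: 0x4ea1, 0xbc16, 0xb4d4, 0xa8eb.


Sum all words (with carry folding):
+ 0x4ea1 = 0x4ea1
+ 0xbc16 = 0x0ab8
+ 0xb4d4 = 0xbf8c
+ 0xa8eb = 0x6878
One's complement: ~0x6878
Checksum = 0x9787


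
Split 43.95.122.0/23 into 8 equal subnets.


New prefix = 23 + 3 = 26
Each subnet has 64 addresses
  43.95.122.0/26
  43.95.122.64/26
  43.95.122.128/26
  43.95.122.192/26
  43.95.123.0/26
  43.95.123.64/26
  43.95.123.128/26
  43.95.123.192/26
Subnets: 43.95.122.0/26, 43.95.122.64/26, 43.95.122.128/26, 43.95.122.192/26, 43.95.123.0/26, 43.95.123.64/26, 43.95.123.128/26, 43.95.123.192/26


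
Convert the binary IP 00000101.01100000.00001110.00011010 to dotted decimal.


00000101 = 5
01100000 = 96
00001110 = 14
00011010 = 26
IP: 5.96.14.26


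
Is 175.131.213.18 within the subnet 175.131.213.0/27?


Subnet network: 175.131.213.0
Test IP AND mask: 175.131.213.0
Yes, 175.131.213.18 is in 175.131.213.0/27


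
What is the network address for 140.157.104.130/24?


IP:   10001100.10011101.01101000.10000010
Mask: 11111111.11111111.11111111.00000000
AND operation:
Net:  10001100.10011101.01101000.00000000
Network: 140.157.104.0/24


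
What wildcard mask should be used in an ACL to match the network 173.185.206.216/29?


Subnet mask: 255.255.255.248
Wildcard = 255.255.255.255 - subnet mask
255 - 255 = 0
255 - 255 = 0
255 - 255 = 0
255 - 248 = 7
Wildcard: 0.0.0.7


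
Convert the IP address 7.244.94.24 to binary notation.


7 = 00000111
244 = 11110100
94 = 01011110
24 = 00011000
Binary: 00000111.11110100.01011110.00011000


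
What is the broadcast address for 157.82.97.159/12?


Network: 157.80.0.0/12
Host bits = 20
Set all host bits to 1:
Broadcast: 157.95.255.255


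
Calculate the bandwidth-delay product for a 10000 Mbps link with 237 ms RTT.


BDP = bandwidth * RTT
= 10000 Mbps * 237 ms
= 10000 * 1e6 * 237 / 1000 bits
= 2370000000 bits
= 296250000 bytes
= 289306.6406 KB
BDP = 2370000000 bits (296250000 bytes)


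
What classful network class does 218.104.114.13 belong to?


First octet: 218
Binary: 11011010
110xxxxx -> Class C (192-223)
Class C, default mask 255.255.255.0 (/24)


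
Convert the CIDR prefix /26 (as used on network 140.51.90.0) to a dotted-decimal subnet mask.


/26 means 26 network bits, 6 host bits
Binary: 11111111111111111111111111000000
Mask: 255.255.255.192


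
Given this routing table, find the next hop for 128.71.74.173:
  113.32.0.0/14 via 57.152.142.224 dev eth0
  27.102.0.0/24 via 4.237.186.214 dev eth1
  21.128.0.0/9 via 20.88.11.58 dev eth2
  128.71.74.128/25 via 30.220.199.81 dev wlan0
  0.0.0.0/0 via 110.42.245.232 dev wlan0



Longest prefix match for 128.71.74.173:
  /14 113.32.0.0: no
  /24 27.102.0.0: no
  /9 21.128.0.0: no
  /25 128.71.74.128: MATCH
  /0 0.0.0.0: MATCH
Selected: next-hop 30.220.199.81 via wlan0 (matched /25)


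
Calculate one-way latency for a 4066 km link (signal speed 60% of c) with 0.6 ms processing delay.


Speed = 0.6 * 3e5 km/s = 180000 km/s
Propagation delay = 4066 / 180000 = 0.0226 s = 22.5889 ms
Processing delay = 0.6 ms
Total one-way latency = 23.1889 ms


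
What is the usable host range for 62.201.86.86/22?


Network: 62.201.84.0
Broadcast: 62.201.87.255
First usable = network + 1
Last usable = broadcast - 1
Range: 62.201.84.1 to 62.201.87.254


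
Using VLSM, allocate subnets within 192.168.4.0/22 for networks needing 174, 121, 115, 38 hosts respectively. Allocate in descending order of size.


174 hosts -> /24 (254 usable): 192.168.4.0/24
121 hosts -> /25 (126 usable): 192.168.5.0/25
115 hosts -> /25 (126 usable): 192.168.5.128/25
38 hosts -> /26 (62 usable): 192.168.6.0/26
Allocation: 192.168.4.0/24 (174 hosts, 254 usable); 192.168.5.0/25 (121 hosts, 126 usable); 192.168.5.128/25 (115 hosts, 126 usable); 192.168.6.0/26 (38 hosts, 62 usable)


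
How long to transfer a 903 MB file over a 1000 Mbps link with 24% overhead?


Effective throughput = 1000 * (1 - 24/100) = 760 Mbps
File size in Mb = 903 * 8 = 7224 Mb
Time = 7224 / 760
Time = 9.5053 seconds


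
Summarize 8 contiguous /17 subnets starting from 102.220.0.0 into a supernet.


Original prefix: /17
Number of subnets: 8 = 2^3
New prefix = 17 - 3 = 14
Supernet: 102.220.0.0/14


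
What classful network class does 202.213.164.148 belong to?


First octet: 202
Binary: 11001010
110xxxxx -> Class C (192-223)
Class C, default mask 255.255.255.0 (/24)


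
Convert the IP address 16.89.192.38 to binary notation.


16 = 00010000
89 = 01011001
192 = 11000000
38 = 00100110
Binary: 00010000.01011001.11000000.00100110


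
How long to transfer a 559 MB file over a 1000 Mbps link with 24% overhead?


Effective throughput = 1000 * (1 - 24/100) = 760 Mbps
File size in Mb = 559 * 8 = 4472 Mb
Time = 4472 / 760
Time = 5.8842 seconds


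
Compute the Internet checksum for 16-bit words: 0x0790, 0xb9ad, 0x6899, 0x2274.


Sum all words (with carry folding):
+ 0x0790 = 0x0790
+ 0xb9ad = 0xc13d
+ 0x6899 = 0x29d7
+ 0x2274 = 0x4c4b
One's complement: ~0x4c4b
Checksum = 0xb3b4


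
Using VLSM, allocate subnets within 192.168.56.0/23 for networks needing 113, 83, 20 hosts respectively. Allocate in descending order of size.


113 hosts -> /25 (126 usable): 192.168.56.0/25
83 hosts -> /25 (126 usable): 192.168.56.128/25
20 hosts -> /27 (30 usable): 192.168.57.0/27
Allocation: 192.168.56.0/25 (113 hosts, 126 usable); 192.168.56.128/25 (83 hosts, 126 usable); 192.168.57.0/27 (20 hosts, 30 usable)


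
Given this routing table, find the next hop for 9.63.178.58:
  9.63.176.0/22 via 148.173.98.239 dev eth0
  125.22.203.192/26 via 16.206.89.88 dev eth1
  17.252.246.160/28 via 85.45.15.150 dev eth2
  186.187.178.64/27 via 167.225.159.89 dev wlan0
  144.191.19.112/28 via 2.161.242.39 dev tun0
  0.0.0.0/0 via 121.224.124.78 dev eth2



Longest prefix match for 9.63.178.58:
  /22 9.63.176.0: MATCH
  /26 125.22.203.192: no
  /28 17.252.246.160: no
  /27 186.187.178.64: no
  /28 144.191.19.112: no
  /0 0.0.0.0: MATCH
Selected: next-hop 148.173.98.239 via eth0 (matched /22)


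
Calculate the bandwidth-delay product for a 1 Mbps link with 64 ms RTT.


BDP = bandwidth * RTT
= 1 Mbps * 64 ms
= 1 * 1e6 * 64 / 1000 bits
= 64000 bits
= 8000 bytes
= 7.8125 KB
BDP = 64000 bits (8000 bytes)


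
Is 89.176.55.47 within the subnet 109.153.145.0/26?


Subnet network: 109.153.145.0
Test IP AND mask: 89.176.55.0
No, 89.176.55.47 is not in 109.153.145.0/26


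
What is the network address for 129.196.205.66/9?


IP:   10000001.11000100.11001101.01000010
Mask: 11111111.10000000.00000000.00000000
AND operation:
Net:  10000001.10000000.00000000.00000000
Network: 129.128.0.0/9


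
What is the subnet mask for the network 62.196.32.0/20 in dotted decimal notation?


/20 means 20 network bits, 12 host bits
Binary: 11111111111111111111000000000000
Mask: 255.255.240.0


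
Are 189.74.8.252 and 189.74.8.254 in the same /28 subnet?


Mask: 255.255.255.240
189.74.8.252 AND mask = 189.74.8.240
189.74.8.254 AND mask = 189.74.8.240
Yes, same subnet (189.74.8.240)


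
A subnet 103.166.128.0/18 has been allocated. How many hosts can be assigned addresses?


Host bits = 32 - 18 = 14
Total addresses = 2^14 = 16384
Usable = total - 2 (network and broadcast)
Usable hosts: 16382


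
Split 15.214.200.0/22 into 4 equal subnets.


New prefix = 22 + 2 = 24
Each subnet has 256 addresses
  15.214.200.0/24
  15.214.201.0/24
  15.214.202.0/24
  15.214.203.0/24
Subnets: 15.214.200.0/24, 15.214.201.0/24, 15.214.202.0/24, 15.214.203.0/24


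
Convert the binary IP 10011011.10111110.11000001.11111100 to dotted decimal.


10011011 = 155
10111110 = 190
11000001 = 193
11111100 = 252
IP: 155.190.193.252


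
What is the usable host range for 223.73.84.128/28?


Network: 223.73.84.128
Broadcast: 223.73.84.143
First usable = network + 1
Last usable = broadcast - 1
Range: 223.73.84.129 to 223.73.84.142


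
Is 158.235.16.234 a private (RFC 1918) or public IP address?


RFC 1918 private ranges:
  10.0.0.0/8 (10.0.0.0 - 10.255.255.255)
  172.16.0.0/12 (172.16.0.0 - 172.31.255.255)
  192.168.0.0/16 (192.168.0.0 - 192.168.255.255)
Public (not in any RFC 1918 range)


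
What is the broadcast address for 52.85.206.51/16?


Network: 52.85.0.0/16
Host bits = 16
Set all host bits to 1:
Broadcast: 52.85.255.255


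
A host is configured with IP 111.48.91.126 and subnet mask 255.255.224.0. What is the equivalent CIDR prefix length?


Binary: 11111111.11111111.11100000.00000000
Count leading 1s
Prefix: /19


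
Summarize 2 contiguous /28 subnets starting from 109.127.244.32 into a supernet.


Original prefix: /28
Number of subnets: 2 = 2^1
New prefix = 28 - 1 = 27
Supernet: 109.127.244.32/27


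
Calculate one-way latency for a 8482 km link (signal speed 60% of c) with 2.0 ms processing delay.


Speed = 0.6 * 3e5 km/s = 180000 km/s
Propagation delay = 8482 / 180000 = 0.0471 s = 47.1222 ms
Processing delay = 2.0 ms
Total one-way latency = 49.1222 ms


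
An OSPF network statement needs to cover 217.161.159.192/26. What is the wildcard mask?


Subnet mask: 255.255.255.192
Wildcard = 255.255.255.255 - subnet mask
255 - 255 = 0
255 - 255 = 0
255 - 255 = 0
255 - 192 = 63
Wildcard: 0.0.0.63


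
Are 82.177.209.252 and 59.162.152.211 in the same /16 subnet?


Mask: 255.255.0.0
82.177.209.252 AND mask = 82.177.0.0
59.162.152.211 AND mask = 59.162.0.0
No, different subnets (82.177.0.0 vs 59.162.0.0)


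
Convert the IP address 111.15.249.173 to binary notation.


111 = 01101111
15 = 00001111
249 = 11111001
173 = 10101101
Binary: 01101111.00001111.11111001.10101101


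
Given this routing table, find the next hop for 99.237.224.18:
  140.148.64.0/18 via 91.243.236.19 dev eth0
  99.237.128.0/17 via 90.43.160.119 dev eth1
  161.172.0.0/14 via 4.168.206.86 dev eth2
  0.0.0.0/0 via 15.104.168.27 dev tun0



Longest prefix match for 99.237.224.18:
  /18 140.148.64.0: no
  /17 99.237.128.0: MATCH
  /14 161.172.0.0: no
  /0 0.0.0.0: MATCH
Selected: next-hop 90.43.160.119 via eth1 (matched /17)


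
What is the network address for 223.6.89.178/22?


IP:   11011111.00000110.01011001.10110010
Mask: 11111111.11111111.11111100.00000000
AND operation:
Net:  11011111.00000110.01011000.00000000
Network: 223.6.88.0/22


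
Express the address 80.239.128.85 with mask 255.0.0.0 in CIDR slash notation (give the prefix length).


Binary: 11111111.00000000.00000000.00000000
Count leading 1s
Prefix: /8


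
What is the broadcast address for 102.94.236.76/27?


Network: 102.94.236.64/27
Host bits = 5
Set all host bits to 1:
Broadcast: 102.94.236.95


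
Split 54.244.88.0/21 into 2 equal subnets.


New prefix = 21 + 1 = 22
Each subnet has 1024 addresses
  54.244.88.0/22
  54.244.92.0/22
Subnets: 54.244.88.0/22, 54.244.92.0/22


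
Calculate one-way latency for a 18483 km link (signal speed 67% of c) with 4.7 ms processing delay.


Speed = 0.67 * 3e5 km/s = 201000 km/s
Propagation delay = 18483 / 201000 = 0.092 s = 91.9552 ms
Processing delay = 4.7 ms
Total one-way latency = 96.6552 ms


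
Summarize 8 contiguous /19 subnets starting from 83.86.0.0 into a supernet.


Original prefix: /19
Number of subnets: 8 = 2^3
New prefix = 19 - 3 = 16
Supernet: 83.86.0.0/16


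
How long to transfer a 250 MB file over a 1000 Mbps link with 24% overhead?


Effective throughput = 1000 * (1 - 24/100) = 760 Mbps
File size in Mb = 250 * 8 = 2000 Mb
Time = 2000 / 760
Time = 2.6316 seconds


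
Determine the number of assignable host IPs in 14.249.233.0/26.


Host bits = 32 - 26 = 6
Total addresses = 2^6 = 64
Usable = total - 2 (network and broadcast)
Usable hosts: 62


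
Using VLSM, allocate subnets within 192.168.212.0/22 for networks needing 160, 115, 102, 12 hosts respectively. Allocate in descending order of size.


160 hosts -> /24 (254 usable): 192.168.212.0/24
115 hosts -> /25 (126 usable): 192.168.213.0/25
102 hosts -> /25 (126 usable): 192.168.213.128/25
12 hosts -> /28 (14 usable): 192.168.214.0/28
Allocation: 192.168.212.0/24 (160 hosts, 254 usable); 192.168.213.0/25 (115 hosts, 126 usable); 192.168.213.128/25 (102 hosts, 126 usable); 192.168.214.0/28 (12 hosts, 14 usable)


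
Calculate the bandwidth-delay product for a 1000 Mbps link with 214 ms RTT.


BDP = bandwidth * RTT
= 1000 Mbps * 214 ms
= 1000 * 1e6 * 214 / 1000 bits
= 214000000 bits
= 26750000 bytes
= 26123.0469 KB
BDP = 214000000 bits (26750000 bytes)


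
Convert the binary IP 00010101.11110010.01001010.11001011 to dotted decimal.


00010101 = 21
11110010 = 242
01001010 = 74
11001011 = 203
IP: 21.242.74.203


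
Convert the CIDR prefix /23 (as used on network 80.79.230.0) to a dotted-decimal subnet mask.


/23 means 23 network bits, 9 host bits
Binary: 11111111111111111111111000000000
Mask: 255.255.254.0


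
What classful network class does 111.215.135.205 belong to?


First octet: 111
Binary: 01101111
0xxxxxxx -> Class A (1-126)
Class A, default mask 255.0.0.0 (/8)


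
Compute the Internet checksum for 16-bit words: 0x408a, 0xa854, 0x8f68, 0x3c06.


Sum all words (with carry folding):
+ 0x408a = 0x408a
+ 0xa854 = 0xe8de
+ 0x8f68 = 0x7847
+ 0x3c06 = 0xb44d
One's complement: ~0xb44d
Checksum = 0x4bb2


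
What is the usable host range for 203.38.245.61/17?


Network: 203.38.128.0
Broadcast: 203.38.255.255
First usable = network + 1
Last usable = broadcast - 1
Range: 203.38.128.1 to 203.38.255.254


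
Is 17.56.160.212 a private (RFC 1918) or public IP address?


RFC 1918 private ranges:
  10.0.0.0/8 (10.0.0.0 - 10.255.255.255)
  172.16.0.0/12 (172.16.0.0 - 172.31.255.255)
  192.168.0.0/16 (192.168.0.0 - 192.168.255.255)
Public (not in any RFC 1918 range)


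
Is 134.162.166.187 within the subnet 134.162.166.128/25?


Subnet network: 134.162.166.128
Test IP AND mask: 134.162.166.128
Yes, 134.162.166.187 is in 134.162.166.128/25


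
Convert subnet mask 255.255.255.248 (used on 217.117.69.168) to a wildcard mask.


Subnet mask: 255.255.255.248
Wildcard = 255.255.255.255 - subnet mask
255 - 255 = 0
255 - 255 = 0
255 - 255 = 0
255 - 248 = 7
Wildcard: 0.0.0.7


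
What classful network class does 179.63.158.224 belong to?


First octet: 179
Binary: 10110011
10xxxxxx -> Class B (128-191)
Class B, default mask 255.255.0.0 (/16)


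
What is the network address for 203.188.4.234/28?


IP:   11001011.10111100.00000100.11101010
Mask: 11111111.11111111.11111111.11110000
AND operation:
Net:  11001011.10111100.00000100.11100000
Network: 203.188.4.224/28


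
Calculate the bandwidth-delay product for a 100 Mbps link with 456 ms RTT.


BDP = bandwidth * RTT
= 100 Mbps * 456 ms
= 100 * 1e6 * 456 / 1000 bits
= 45600000 bits
= 5700000 bytes
= 5566.4062 KB
BDP = 45600000 bits (5700000 bytes)


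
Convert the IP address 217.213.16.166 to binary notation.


217 = 11011001
213 = 11010101
16 = 00010000
166 = 10100110
Binary: 11011001.11010101.00010000.10100110


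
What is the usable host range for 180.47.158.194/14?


Network: 180.44.0.0
Broadcast: 180.47.255.255
First usable = network + 1
Last usable = broadcast - 1
Range: 180.44.0.1 to 180.47.255.254


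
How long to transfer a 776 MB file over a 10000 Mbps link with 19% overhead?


Effective throughput = 10000 * (1 - 19/100) = 8100.0 Mbps
File size in Mb = 776 * 8 = 6208 Mb
Time = 6208 / 8100.0
Time = 0.7664 seconds


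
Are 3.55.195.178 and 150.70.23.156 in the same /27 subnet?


Mask: 255.255.255.224
3.55.195.178 AND mask = 3.55.195.160
150.70.23.156 AND mask = 150.70.23.128
No, different subnets (3.55.195.160 vs 150.70.23.128)


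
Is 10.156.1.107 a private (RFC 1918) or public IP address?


RFC 1918 private ranges:
  10.0.0.0/8 (10.0.0.0 - 10.255.255.255)
  172.16.0.0/12 (172.16.0.0 - 172.31.255.255)
  192.168.0.0/16 (192.168.0.0 - 192.168.255.255)
Private (in 10.0.0.0/8)


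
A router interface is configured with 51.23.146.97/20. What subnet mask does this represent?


/20 means 20 network bits, 12 host bits
Binary: 11111111111111111111000000000000
Mask: 255.255.240.0


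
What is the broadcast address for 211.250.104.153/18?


Network: 211.250.64.0/18
Host bits = 14
Set all host bits to 1:
Broadcast: 211.250.127.255


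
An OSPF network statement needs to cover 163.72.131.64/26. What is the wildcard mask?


Subnet mask: 255.255.255.192
Wildcard = 255.255.255.255 - subnet mask
255 - 255 = 0
255 - 255 = 0
255 - 255 = 0
255 - 192 = 63
Wildcard: 0.0.0.63


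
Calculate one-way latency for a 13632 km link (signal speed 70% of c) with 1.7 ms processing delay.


Speed = 0.7 * 3e5 km/s = 210000 km/s
Propagation delay = 13632 / 210000 = 0.0649 s = 64.9143 ms
Processing delay = 1.7 ms
Total one-way latency = 66.6143 ms


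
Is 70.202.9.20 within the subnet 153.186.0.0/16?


Subnet network: 153.186.0.0
Test IP AND mask: 70.202.0.0
No, 70.202.9.20 is not in 153.186.0.0/16


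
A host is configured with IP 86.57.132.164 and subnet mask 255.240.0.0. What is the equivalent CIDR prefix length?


Binary: 11111111.11110000.00000000.00000000
Count leading 1s
Prefix: /12


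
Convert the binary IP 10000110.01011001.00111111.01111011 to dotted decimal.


10000110 = 134
01011001 = 89
00111111 = 63
01111011 = 123
IP: 134.89.63.123


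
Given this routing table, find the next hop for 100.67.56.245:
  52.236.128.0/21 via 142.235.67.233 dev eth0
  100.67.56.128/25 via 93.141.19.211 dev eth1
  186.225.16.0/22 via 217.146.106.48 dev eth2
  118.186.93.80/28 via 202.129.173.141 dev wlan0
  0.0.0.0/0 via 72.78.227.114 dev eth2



Longest prefix match for 100.67.56.245:
  /21 52.236.128.0: no
  /25 100.67.56.128: MATCH
  /22 186.225.16.0: no
  /28 118.186.93.80: no
  /0 0.0.0.0: MATCH
Selected: next-hop 93.141.19.211 via eth1 (matched /25)


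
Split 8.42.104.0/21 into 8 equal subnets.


New prefix = 21 + 3 = 24
Each subnet has 256 addresses
  8.42.104.0/24
  8.42.105.0/24
  8.42.106.0/24
  8.42.107.0/24
  8.42.108.0/24
  8.42.109.0/24
  8.42.110.0/24
  8.42.111.0/24
Subnets: 8.42.104.0/24, 8.42.105.0/24, 8.42.106.0/24, 8.42.107.0/24, 8.42.108.0/24, 8.42.109.0/24, 8.42.110.0/24, 8.42.111.0/24


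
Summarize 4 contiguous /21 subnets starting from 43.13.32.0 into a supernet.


Original prefix: /21
Number of subnets: 4 = 2^2
New prefix = 21 - 2 = 19
Supernet: 43.13.32.0/19


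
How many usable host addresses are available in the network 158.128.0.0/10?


Host bits = 32 - 10 = 22
Total addresses = 2^22 = 4194304
Usable = total - 2 (network and broadcast)
Usable hosts: 4194302


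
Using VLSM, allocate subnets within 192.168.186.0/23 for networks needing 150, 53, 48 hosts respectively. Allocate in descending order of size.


150 hosts -> /24 (254 usable): 192.168.186.0/24
53 hosts -> /26 (62 usable): 192.168.187.0/26
48 hosts -> /26 (62 usable): 192.168.187.64/26
Allocation: 192.168.186.0/24 (150 hosts, 254 usable); 192.168.187.0/26 (53 hosts, 62 usable); 192.168.187.64/26 (48 hosts, 62 usable)


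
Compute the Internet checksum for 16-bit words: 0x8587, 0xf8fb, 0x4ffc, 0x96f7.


Sum all words (with carry folding):
+ 0x8587 = 0x8587
+ 0xf8fb = 0x7e83
+ 0x4ffc = 0xce7f
+ 0x96f7 = 0x6577
One's complement: ~0x6577
Checksum = 0x9a88


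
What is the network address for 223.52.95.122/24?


IP:   11011111.00110100.01011111.01111010
Mask: 11111111.11111111.11111111.00000000
AND operation:
Net:  11011111.00110100.01011111.00000000
Network: 223.52.95.0/24


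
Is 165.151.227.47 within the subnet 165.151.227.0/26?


Subnet network: 165.151.227.0
Test IP AND mask: 165.151.227.0
Yes, 165.151.227.47 is in 165.151.227.0/26


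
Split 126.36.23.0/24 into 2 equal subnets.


New prefix = 24 + 1 = 25
Each subnet has 128 addresses
  126.36.23.0/25
  126.36.23.128/25
Subnets: 126.36.23.0/25, 126.36.23.128/25


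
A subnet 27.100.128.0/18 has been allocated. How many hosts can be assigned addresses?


Host bits = 32 - 18 = 14
Total addresses = 2^14 = 16384
Usable = total - 2 (network and broadcast)
Usable hosts: 16382


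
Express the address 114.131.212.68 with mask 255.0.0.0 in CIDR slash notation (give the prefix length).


Binary: 11111111.00000000.00000000.00000000
Count leading 1s
Prefix: /8


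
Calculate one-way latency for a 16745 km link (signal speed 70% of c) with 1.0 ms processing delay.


Speed = 0.7 * 3e5 km/s = 210000 km/s
Propagation delay = 16745 / 210000 = 0.0797 s = 79.7381 ms
Processing delay = 1.0 ms
Total one-way latency = 80.7381 ms


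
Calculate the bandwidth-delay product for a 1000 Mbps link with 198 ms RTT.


BDP = bandwidth * RTT
= 1000 Mbps * 198 ms
= 1000 * 1e6 * 198 / 1000 bits
= 198000000 bits
= 24750000 bytes
= 24169.9219 KB
BDP = 198000000 bits (24750000 bytes)


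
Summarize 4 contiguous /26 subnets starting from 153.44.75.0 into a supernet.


Original prefix: /26
Number of subnets: 4 = 2^2
New prefix = 26 - 2 = 24
Supernet: 153.44.75.0/24


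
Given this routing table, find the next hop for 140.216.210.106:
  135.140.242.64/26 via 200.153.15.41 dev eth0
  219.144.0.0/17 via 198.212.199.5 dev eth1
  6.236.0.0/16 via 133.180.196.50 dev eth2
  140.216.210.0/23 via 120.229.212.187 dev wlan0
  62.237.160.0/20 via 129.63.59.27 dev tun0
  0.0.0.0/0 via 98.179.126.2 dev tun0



Longest prefix match for 140.216.210.106:
  /26 135.140.242.64: no
  /17 219.144.0.0: no
  /16 6.236.0.0: no
  /23 140.216.210.0: MATCH
  /20 62.237.160.0: no
  /0 0.0.0.0: MATCH
Selected: next-hop 120.229.212.187 via wlan0 (matched /23)


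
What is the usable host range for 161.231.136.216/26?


Network: 161.231.136.192
Broadcast: 161.231.136.255
First usable = network + 1
Last usable = broadcast - 1
Range: 161.231.136.193 to 161.231.136.254


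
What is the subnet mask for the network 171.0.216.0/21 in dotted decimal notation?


/21 means 21 network bits, 11 host bits
Binary: 11111111111111111111100000000000
Mask: 255.255.248.0


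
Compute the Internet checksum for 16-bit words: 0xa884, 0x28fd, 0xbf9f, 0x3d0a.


Sum all words (with carry folding):
+ 0xa884 = 0xa884
+ 0x28fd = 0xd181
+ 0xbf9f = 0x9121
+ 0x3d0a = 0xce2b
One's complement: ~0xce2b
Checksum = 0x31d4


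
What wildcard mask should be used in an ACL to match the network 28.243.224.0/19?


Subnet mask: 255.255.224.0
Wildcard = 255.255.255.255 - subnet mask
255 - 255 = 0
255 - 255 = 0
255 - 224 = 31
255 - 0 = 255
Wildcard: 0.0.31.255


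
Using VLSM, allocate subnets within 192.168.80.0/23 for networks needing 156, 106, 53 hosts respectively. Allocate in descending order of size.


156 hosts -> /24 (254 usable): 192.168.80.0/24
106 hosts -> /25 (126 usable): 192.168.81.0/25
53 hosts -> /26 (62 usable): 192.168.81.128/26
Allocation: 192.168.80.0/24 (156 hosts, 254 usable); 192.168.81.0/25 (106 hosts, 126 usable); 192.168.81.128/26 (53 hosts, 62 usable)


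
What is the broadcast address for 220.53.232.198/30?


Network: 220.53.232.196/30
Host bits = 2
Set all host bits to 1:
Broadcast: 220.53.232.199


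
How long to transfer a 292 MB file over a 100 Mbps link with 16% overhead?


Effective throughput = 100 * (1 - 16/100) = 84 Mbps
File size in Mb = 292 * 8 = 2336 Mb
Time = 2336 / 84
Time = 27.8095 seconds


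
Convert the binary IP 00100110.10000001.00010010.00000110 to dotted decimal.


00100110 = 38
10000001 = 129
00010010 = 18
00000110 = 6
IP: 38.129.18.6


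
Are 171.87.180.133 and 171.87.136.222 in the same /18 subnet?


Mask: 255.255.192.0
171.87.180.133 AND mask = 171.87.128.0
171.87.136.222 AND mask = 171.87.128.0
Yes, same subnet (171.87.128.0)


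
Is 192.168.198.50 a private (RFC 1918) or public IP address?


RFC 1918 private ranges:
  10.0.0.0/8 (10.0.0.0 - 10.255.255.255)
  172.16.0.0/12 (172.16.0.0 - 172.31.255.255)
  192.168.0.0/16 (192.168.0.0 - 192.168.255.255)
Private (in 192.168.0.0/16)


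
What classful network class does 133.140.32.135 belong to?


First octet: 133
Binary: 10000101
10xxxxxx -> Class B (128-191)
Class B, default mask 255.255.0.0 (/16)


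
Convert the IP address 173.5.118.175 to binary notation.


173 = 10101101
5 = 00000101
118 = 01110110
175 = 10101111
Binary: 10101101.00000101.01110110.10101111


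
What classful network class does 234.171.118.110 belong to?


First octet: 234
Binary: 11101010
1110xxxx -> Class D (224-239)
Class D (multicast), default mask N/A


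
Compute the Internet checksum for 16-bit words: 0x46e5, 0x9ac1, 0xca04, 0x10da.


Sum all words (with carry folding):
+ 0x46e5 = 0x46e5
+ 0x9ac1 = 0xe1a6
+ 0xca04 = 0xabab
+ 0x10da = 0xbc85
One's complement: ~0xbc85
Checksum = 0x437a


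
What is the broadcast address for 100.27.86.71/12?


Network: 100.16.0.0/12
Host bits = 20
Set all host bits to 1:
Broadcast: 100.31.255.255


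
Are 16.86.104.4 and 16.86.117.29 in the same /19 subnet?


Mask: 255.255.224.0
16.86.104.4 AND mask = 16.86.96.0
16.86.117.29 AND mask = 16.86.96.0
Yes, same subnet (16.86.96.0)


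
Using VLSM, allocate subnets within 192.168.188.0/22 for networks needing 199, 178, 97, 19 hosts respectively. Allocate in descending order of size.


199 hosts -> /24 (254 usable): 192.168.188.0/24
178 hosts -> /24 (254 usable): 192.168.189.0/24
97 hosts -> /25 (126 usable): 192.168.190.0/25
19 hosts -> /27 (30 usable): 192.168.190.128/27
Allocation: 192.168.188.0/24 (199 hosts, 254 usable); 192.168.189.0/24 (178 hosts, 254 usable); 192.168.190.0/25 (97 hosts, 126 usable); 192.168.190.128/27 (19 hosts, 30 usable)


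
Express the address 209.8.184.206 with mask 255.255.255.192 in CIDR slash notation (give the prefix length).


Binary: 11111111.11111111.11111111.11000000
Count leading 1s
Prefix: /26


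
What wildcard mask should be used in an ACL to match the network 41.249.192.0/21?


Subnet mask: 255.255.248.0
Wildcard = 255.255.255.255 - subnet mask
255 - 255 = 0
255 - 255 = 0
255 - 248 = 7
255 - 0 = 255
Wildcard: 0.0.7.255


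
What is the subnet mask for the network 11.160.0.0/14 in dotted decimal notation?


/14 means 14 network bits, 18 host bits
Binary: 11111111111111000000000000000000
Mask: 255.252.0.0


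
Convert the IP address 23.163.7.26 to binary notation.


23 = 00010111
163 = 10100011
7 = 00000111
26 = 00011010
Binary: 00010111.10100011.00000111.00011010


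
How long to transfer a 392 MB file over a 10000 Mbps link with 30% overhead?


Effective throughput = 10000 * (1 - 30/100) = 7000 Mbps
File size in Mb = 392 * 8 = 3136 Mb
Time = 3136 / 7000
Time = 0.448 seconds


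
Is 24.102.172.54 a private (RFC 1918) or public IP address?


RFC 1918 private ranges:
  10.0.0.0/8 (10.0.0.0 - 10.255.255.255)
  172.16.0.0/12 (172.16.0.0 - 172.31.255.255)
  192.168.0.0/16 (192.168.0.0 - 192.168.255.255)
Public (not in any RFC 1918 range)


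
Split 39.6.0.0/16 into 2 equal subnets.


New prefix = 16 + 1 = 17
Each subnet has 32768 addresses
  39.6.0.0/17
  39.6.128.0/17
Subnets: 39.6.0.0/17, 39.6.128.0/17


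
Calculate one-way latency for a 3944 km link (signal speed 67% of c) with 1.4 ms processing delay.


Speed = 0.67 * 3e5 km/s = 201000 km/s
Propagation delay = 3944 / 201000 = 0.0196 s = 19.6219 ms
Processing delay = 1.4 ms
Total one-way latency = 21.0219 ms


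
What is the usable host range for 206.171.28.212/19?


Network: 206.171.0.0
Broadcast: 206.171.31.255
First usable = network + 1
Last usable = broadcast - 1
Range: 206.171.0.1 to 206.171.31.254


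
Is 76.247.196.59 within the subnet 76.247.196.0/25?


Subnet network: 76.247.196.0
Test IP AND mask: 76.247.196.0
Yes, 76.247.196.59 is in 76.247.196.0/25


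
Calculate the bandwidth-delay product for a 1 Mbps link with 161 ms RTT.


BDP = bandwidth * RTT
= 1 Mbps * 161 ms
= 1 * 1e6 * 161 / 1000 bits
= 161000 bits
= 20125 bytes
= 19.6533 KB
BDP = 161000 bits (20125 bytes)


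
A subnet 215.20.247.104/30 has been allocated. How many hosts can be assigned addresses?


Host bits = 32 - 30 = 2
Total addresses = 2^2 = 4
Usable = total - 2 (network and broadcast)
Usable hosts: 2


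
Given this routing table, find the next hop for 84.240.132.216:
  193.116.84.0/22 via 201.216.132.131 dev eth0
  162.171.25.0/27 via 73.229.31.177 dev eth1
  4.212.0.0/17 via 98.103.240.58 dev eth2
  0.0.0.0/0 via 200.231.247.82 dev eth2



Longest prefix match for 84.240.132.216:
  /22 193.116.84.0: no
  /27 162.171.25.0: no
  /17 4.212.0.0: no
  /0 0.0.0.0: MATCH
Selected: next-hop 200.231.247.82 via eth2 (matched /0)


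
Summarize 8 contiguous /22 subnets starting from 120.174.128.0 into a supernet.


Original prefix: /22
Number of subnets: 8 = 2^3
New prefix = 22 - 3 = 19
Supernet: 120.174.128.0/19


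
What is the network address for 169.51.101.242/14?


IP:   10101001.00110011.01100101.11110010
Mask: 11111111.11111100.00000000.00000000
AND operation:
Net:  10101001.00110000.00000000.00000000
Network: 169.48.0.0/14


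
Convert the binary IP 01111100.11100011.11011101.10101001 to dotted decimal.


01111100 = 124
11100011 = 227
11011101 = 221
10101001 = 169
IP: 124.227.221.169


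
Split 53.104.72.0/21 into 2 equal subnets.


New prefix = 21 + 1 = 22
Each subnet has 1024 addresses
  53.104.72.0/22
  53.104.76.0/22
Subnets: 53.104.72.0/22, 53.104.76.0/22


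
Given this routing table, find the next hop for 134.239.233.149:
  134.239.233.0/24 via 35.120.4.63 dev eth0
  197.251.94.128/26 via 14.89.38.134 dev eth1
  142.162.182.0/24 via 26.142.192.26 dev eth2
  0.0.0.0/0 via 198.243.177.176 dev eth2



Longest prefix match for 134.239.233.149:
  /24 134.239.233.0: MATCH
  /26 197.251.94.128: no
  /24 142.162.182.0: no
  /0 0.0.0.0: MATCH
Selected: next-hop 35.120.4.63 via eth0 (matched /24)


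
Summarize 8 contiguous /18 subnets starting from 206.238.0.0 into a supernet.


Original prefix: /18
Number of subnets: 8 = 2^3
New prefix = 18 - 3 = 15
Supernet: 206.238.0.0/15


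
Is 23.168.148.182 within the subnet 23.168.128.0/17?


Subnet network: 23.168.128.0
Test IP AND mask: 23.168.128.0
Yes, 23.168.148.182 is in 23.168.128.0/17


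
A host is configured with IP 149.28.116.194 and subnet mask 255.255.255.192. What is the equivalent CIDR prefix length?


Binary: 11111111.11111111.11111111.11000000
Count leading 1s
Prefix: /26


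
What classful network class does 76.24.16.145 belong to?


First octet: 76
Binary: 01001100
0xxxxxxx -> Class A (1-126)
Class A, default mask 255.0.0.0 (/8)


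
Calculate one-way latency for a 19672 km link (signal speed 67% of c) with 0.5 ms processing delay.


Speed = 0.67 * 3e5 km/s = 201000 km/s
Propagation delay = 19672 / 201000 = 0.0979 s = 97.8706 ms
Processing delay = 0.5 ms
Total one-way latency = 98.3706 ms


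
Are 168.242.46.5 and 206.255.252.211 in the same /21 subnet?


Mask: 255.255.248.0
168.242.46.5 AND mask = 168.242.40.0
206.255.252.211 AND mask = 206.255.248.0
No, different subnets (168.242.40.0 vs 206.255.248.0)


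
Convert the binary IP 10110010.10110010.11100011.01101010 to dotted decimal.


10110010 = 178
10110010 = 178
11100011 = 227
01101010 = 106
IP: 178.178.227.106


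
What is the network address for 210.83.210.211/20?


IP:   11010010.01010011.11010010.11010011
Mask: 11111111.11111111.11110000.00000000
AND operation:
Net:  11010010.01010011.11010000.00000000
Network: 210.83.208.0/20


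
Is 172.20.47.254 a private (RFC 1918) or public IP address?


RFC 1918 private ranges:
  10.0.0.0/8 (10.0.0.0 - 10.255.255.255)
  172.16.0.0/12 (172.16.0.0 - 172.31.255.255)
  192.168.0.0/16 (192.168.0.0 - 192.168.255.255)
Private (in 172.16.0.0/12)


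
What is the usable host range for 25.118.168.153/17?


Network: 25.118.128.0
Broadcast: 25.118.255.255
First usable = network + 1
Last usable = broadcast - 1
Range: 25.118.128.1 to 25.118.255.254


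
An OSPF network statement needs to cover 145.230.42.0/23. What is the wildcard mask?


Subnet mask: 255.255.254.0
Wildcard = 255.255.255.255 - subnet mask
255 - 255 = 0
255 - 255 = 0
255 - 254 = 1
255 - 0 = 255
Wildcard: 0.0.1.255


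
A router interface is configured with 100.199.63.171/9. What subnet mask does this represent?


/9 means 9 network bits, 23 host bits
Binary: 11111111100000000000000000000000
Mask: 255.128.0.0


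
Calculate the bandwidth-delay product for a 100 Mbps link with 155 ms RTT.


BDP = bandwidth * RTT
= 100 Mbps * 155 ms
= 100 * 1e6 * 155 / 1000 bits
= 15500000 bits
= 1937500 bytes
= 1892.0898 KB
BDP = 15500000 bits (1937500 bytes)


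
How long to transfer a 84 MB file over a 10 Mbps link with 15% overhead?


Effective throughput = 10 * (1 - 15/100) = 8.5 Mbps
File size in Mb = 84 * 8 = 672 Mb
Time = 672 / 8.5
Time = 79.0588 seconds


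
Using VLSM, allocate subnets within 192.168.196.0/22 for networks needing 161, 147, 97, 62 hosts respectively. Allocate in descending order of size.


161 hosts -> /24 (254 usable): 192.168.196.0/24
147 hosts -> /24 (254 usable): 192.168.197.0/24
97 hosts -> /25 (126 usable): 192.168.198.0/25
62 hosts -> /26 (62 usable): 192.168.198.128/26
Allocation: 192.168.196.0/24 (161 hosts, 254 usable); 192.168.197.0/24 (147 hosts, 254 usable); 192.168.198.0/25 (97 hosts, 126 usable); 192.168.198.128/26 (62 hosts, 62 usable)


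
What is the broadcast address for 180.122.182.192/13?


Network: 180.120.0.0/13
Host bits = 19
Set all host bits to 1:
Broadcast: 180.127.255.255


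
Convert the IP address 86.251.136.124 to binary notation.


86 = 01010110
251 = 11111011
136 = 10001000
124 = 01111100
Binary: 01010110.11111011.10001000.01111100


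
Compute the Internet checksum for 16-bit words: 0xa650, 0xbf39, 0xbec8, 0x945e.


Sum all words (with carry folding):
+ 0xa650 = 0xa650
+ 0xbf39 = 0x658a
+ 0xbec8 = 0x2453
+ 0x945e = 0xb8b1
One's complement: ~0xb8b1
Checksum = 0x474e
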